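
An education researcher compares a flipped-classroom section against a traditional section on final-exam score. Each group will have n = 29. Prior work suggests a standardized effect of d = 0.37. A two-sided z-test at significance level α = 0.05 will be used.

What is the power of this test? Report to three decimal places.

Noncentrality parameter: δ = d·√(n/2) = 0.37 × √(29/2) = 1.4089
Two-sided α = 0.05 → critical value z_{0.025} = 1.960.
Power = Φ(δ − 1.960) + Φ(−δ − 1.960) = Φ(-0.551) + Φ(-3.369) = 0.2908 + 0.0004 = 0.2912.

Power ≈ 0.291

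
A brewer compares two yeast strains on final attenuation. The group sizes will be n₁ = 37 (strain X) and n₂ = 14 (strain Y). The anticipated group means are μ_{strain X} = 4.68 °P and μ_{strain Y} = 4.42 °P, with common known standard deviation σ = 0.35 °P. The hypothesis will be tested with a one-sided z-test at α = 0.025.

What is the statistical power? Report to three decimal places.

Power ≈ 0.658

Standardized effect: d = |μ_{strain X} − μ_{strain Y}| / σ = |4.68 − 4.42| / 0.35 = 0.7429
Noncentrality parameter: δ = d / √(1/n₁ + 1/n₂) = 0.7429 / √(1/37 + 1/14) = 2.3675
Critical value for a one-sided test at α = 0.025: z_α = 1.960.
Power = P(Z > 1.960 − δ) = Φ(0.408) = 0.6582.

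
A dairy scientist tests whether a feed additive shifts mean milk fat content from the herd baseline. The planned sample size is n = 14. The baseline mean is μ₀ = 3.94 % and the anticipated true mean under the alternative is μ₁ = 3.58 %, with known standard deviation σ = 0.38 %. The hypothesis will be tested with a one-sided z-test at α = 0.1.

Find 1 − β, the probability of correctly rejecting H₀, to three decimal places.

Power ≈ 0.988

Standardized effect: d = |μ₁ − μ₀| / σ = |3.58 − 3.94| / 0.38 = 0.9474
Noncentrality parameter: δ = d·√n = 0.9474 × √14 = 3.5447
Critical value for a one-sided test at α = 0.1: z_α = 1.282.
Power = P(Z > 1.282 − δ) = Φ(2.263) = 0.9882.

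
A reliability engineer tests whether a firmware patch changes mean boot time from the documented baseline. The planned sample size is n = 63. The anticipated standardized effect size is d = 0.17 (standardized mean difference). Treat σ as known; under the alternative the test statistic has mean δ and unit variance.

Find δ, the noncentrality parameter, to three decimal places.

The noncentrality parameter scales effect size by the design's sample-size factor: δ = d·√n = 0.17 × √63 = 1.3493

δ ≈ 1.349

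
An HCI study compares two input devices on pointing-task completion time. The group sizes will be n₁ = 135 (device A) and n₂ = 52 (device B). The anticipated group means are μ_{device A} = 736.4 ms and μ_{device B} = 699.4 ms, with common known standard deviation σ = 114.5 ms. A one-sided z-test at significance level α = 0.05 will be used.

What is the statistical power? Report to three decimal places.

Power ≈ 0.631

Standardized effect: d = |μ_{device A} − μ_{device B}| / σ = |736.4 − 699.4| / 114.5 = 0.3231
Noncentrality parameter: δ = d / √(1/n₁ + 1/n₂) = 0.3231 / √(1/135 + 1/52) = 1.9799
Critical value for a one-sided test at α = 0.05: z_α = 1.645.
Power = Φ(δ − 1.645) = Φ(0.335) = 0.6312.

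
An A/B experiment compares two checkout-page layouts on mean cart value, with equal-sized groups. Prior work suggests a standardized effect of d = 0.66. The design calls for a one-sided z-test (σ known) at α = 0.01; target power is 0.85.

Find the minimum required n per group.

Set Φ(δ − 2.326) = 0.85; then δ − 2.326 = Φ⁻¹(0.85) = 1.036, giving δ = 3.363.
δ = d·√(n/2) ⇒ n = 2(δ/d)² = 2 × (3.363 / 0.66)² = 51.92.
Rounding up, n = 52 per group.

n = 52 per group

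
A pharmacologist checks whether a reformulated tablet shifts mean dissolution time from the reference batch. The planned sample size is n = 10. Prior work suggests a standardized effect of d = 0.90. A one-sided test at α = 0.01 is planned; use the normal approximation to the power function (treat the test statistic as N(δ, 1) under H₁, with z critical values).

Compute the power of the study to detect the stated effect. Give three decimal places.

Noncentrality parameter: δ = d·√n = 0.90 × √10 = 2.8460
One-sided α = 0.01 → critical value z_{0.01} = 2.326.
Power = P(Z > 2.326 − δ) = Φ(0.520) = 0.6984.

Power ≈ 0.698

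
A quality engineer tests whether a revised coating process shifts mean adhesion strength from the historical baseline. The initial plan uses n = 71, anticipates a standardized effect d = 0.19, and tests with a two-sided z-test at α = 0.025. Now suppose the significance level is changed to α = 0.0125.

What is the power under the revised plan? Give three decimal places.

Power ≈ 0.185

δ = d·√n = 0.19 × √71 = 1.6010 (unchanged). New critical value: z_{0.0063} = 2.498.
Revised power = Φ(δ − 2.498) + Φ(−δ − 2.498) = Φ(-0.897) + Φ(-4.099) = 0.1849 + 0.0000 = 0.1850.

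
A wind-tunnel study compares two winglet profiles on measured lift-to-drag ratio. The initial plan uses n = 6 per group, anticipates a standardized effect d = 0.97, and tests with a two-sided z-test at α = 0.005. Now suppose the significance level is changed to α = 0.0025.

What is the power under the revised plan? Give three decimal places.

δ = d·√(n/2) = 0.97 × √(6/2) = 1.6801 (unchanged). New critical value: z_{0.0013} = 3.023.
Revised power = Φ(δ − 3.023) + Φ(−δ − 3.023) = Φ(-1.343) + Φ(-4.703) = 0.0896 + 0.0000 = 0.0896.

Power ≈ 0.090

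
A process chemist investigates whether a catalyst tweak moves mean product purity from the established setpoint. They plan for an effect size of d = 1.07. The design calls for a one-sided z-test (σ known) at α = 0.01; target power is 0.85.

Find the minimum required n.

n = 10

Set Φ(δ − 2.326) = 0.85; then δ − 2.326 = Φ⁻¹(0.85) = 1.036, giving δ = 3.363.
δ = d·√n ⇒ n = (δ/d)² = (3.363 / 1.07)² = 9.88.
Rounding up, n = 10.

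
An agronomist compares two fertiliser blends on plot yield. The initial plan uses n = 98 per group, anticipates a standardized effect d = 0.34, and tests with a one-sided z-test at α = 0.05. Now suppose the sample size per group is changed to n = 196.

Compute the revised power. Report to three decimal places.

With n = 196 per group: δ = d·√(n/2) = 0.34 × √(196/2) = 3.3658. Critical value z_{0.05} = 1.645.
Revised power = P(Z > 1.645 − δ) = Φ(1.721) = 0.9574.

Power ≈ 0.957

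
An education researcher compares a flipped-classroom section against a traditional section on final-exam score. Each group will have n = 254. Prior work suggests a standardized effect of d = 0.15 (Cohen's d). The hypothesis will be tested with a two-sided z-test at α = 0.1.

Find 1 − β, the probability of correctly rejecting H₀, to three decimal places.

Power ≈ 0.519

Noncentrality parameter: δ = d·√(n/2) = 0.15 × √(254/2) = 1.6904
Critical value for a two-sided test at α = 0.1: z_{α/2} = 1.645.
Power = Φ(δ − 1.645) + Φ(−δ − 1.645) = Φ(0.046) + Φ(-3.335) = 0.5182 + 0.0004 = 0.5186.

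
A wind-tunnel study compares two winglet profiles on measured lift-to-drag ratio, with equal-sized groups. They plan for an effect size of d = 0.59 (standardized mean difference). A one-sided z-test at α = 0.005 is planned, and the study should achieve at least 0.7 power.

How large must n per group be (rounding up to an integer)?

Set Φ(δ − 2.576) = 0.7; then δ − 2.576 = Φ⁻¹(0.7) = 0.524, giving δ = 3.100.
δ = d·√(n/2) ⇒ n = 2(δ/d)² = 2 × (3.100 / 0.59)² = 55.22.
Rounding up, n = 56 per group.

n = 56 per group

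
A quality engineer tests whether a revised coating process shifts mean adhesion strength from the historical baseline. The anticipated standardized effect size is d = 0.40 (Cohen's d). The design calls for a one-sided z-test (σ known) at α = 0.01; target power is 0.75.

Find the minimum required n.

For power 0.75 need Φ(δ − z_{0.01}) = 0.75, so δ = z_{0.01} + z_{0.25} = 2.326 + 0.674 = 3.001.
δ = d·√n ⇒ n = (δ/d)² = (3.001 / 0.40)² = 56.28.
Round up to the next whole unit.

n = 57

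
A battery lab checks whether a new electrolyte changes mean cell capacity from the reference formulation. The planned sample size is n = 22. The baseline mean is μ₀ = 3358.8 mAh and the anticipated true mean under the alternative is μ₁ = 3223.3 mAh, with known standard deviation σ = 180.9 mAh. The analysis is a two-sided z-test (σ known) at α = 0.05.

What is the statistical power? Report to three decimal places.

Power ≈ 0.940

Standardized effect: d = |μ₁ − μ₀| / σ = |3223.3 − 3358.8| / 180.9 = 0.7490
Noncentrality parameter: δ = d·√n = 0.7490 × √22 = 3.5133
Critical value for a two-sided test at α = 0.05: z_{α/2} = 1.960.
Power = Φ(δ − 1.960) + Φ(−δ − 1.960) = Φ(1.553) + Φ(-5.473) = 0.9398 + 0.0000 = 0.9398.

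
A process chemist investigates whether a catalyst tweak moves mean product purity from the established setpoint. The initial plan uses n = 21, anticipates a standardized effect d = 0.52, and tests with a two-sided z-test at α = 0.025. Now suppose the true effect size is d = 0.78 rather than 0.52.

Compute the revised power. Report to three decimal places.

Power ≈ 0.909

With d = 0.78: δ = d·√n = 0.78 × √21 = 3.5744. Critical value z_{0.0125} = 2.241.
Revised power = Φ(δ − 2.241) + Φ(−δ − 2.241) = Φ(1.333) + Φ(-5.816) = 0.9087 + 0.0000 = 0.9087.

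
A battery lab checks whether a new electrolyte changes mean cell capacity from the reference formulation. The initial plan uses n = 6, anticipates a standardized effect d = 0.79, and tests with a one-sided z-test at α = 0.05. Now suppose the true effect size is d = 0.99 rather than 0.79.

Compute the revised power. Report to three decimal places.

Power ≈ 0.782

With d = 0.99: δ = d·√n = 0.99 × √6 = 2.4250. Critical value z_{0.05} = 1.645.
Revised power = Φ(δ − 1.645) = Φ(0.780) = 0.7823.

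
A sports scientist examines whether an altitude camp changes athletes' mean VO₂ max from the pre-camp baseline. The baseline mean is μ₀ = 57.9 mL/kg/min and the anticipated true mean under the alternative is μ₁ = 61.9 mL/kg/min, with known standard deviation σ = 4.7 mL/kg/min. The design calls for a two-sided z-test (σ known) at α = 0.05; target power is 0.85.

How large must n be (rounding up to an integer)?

Standardized effect: d = |μ₁ − μ₀| / σ = |61.9 − 57.9| / 4.7 = 0.8511
Set Φ(δ − 1.960) = 0.85; then δ − 1.960 = Φ⁻¹(0.85) = 1.036, giving δ = 2.996.
(For δ > 0 the lower-tail rejection region contributes negligibly to power, so the one-term inversion is standard.)
δ = d·√n ⇒ n = (δ/d)² = (2.996 / 0.8511)² = 12.40.
Rounding up, n = 13.

n = 13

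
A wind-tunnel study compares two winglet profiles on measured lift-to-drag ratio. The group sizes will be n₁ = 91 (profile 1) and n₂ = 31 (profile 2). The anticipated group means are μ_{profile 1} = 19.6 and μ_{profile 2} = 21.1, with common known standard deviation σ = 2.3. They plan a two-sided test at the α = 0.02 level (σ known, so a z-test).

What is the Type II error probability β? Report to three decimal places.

Standardized effect: d = |μ_{profile 1} − μ_{profile 2}| / σ = |19.6 − 21.1| / 2.3 = 0.6522
Noncentrality parameter: δ = d / √(1/n₁ + 1/n₂) = 0.6522 / √(1/91 + 1/31) = 3.1361
Critical value for a two-sided test at α = 0.02: z_{α/2} = 2.326.
Power = Φ(δ − 2.326) + Φ(−δ − 2.326) = Φ(0.810) + Φ(-5.462) = 0.7909 + 0.0000 = 0.7909.
Type II error: β = 1 − power = 1 − 0.7909 = 0.2091.

β ≈ 0.209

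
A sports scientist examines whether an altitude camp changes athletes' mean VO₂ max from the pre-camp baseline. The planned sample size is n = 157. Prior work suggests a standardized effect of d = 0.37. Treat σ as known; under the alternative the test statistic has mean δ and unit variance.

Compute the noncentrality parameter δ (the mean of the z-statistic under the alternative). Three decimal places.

The noncentrality parameter scales effect size by the design's sample-size factor: δ = d·√n = 0.37 × √157 = 4.6361

δ ≈ 4.636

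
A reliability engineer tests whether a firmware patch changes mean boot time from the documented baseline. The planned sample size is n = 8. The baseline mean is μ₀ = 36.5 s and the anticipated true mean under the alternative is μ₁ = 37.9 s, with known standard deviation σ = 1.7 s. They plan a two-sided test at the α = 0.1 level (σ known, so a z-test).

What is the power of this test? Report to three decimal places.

Power ≈ 0.753

Standardized effect: d = |μ₁ − μ₀| / σ = |37.9 − 36.5| / 1.7 = 0.8235
Noncentrality parameter: λ = d·√n = 0.8235 × √8 = 2.3293
Critical value for a two-sided test at α = 0.1: z_{α/2} = 1.645.
Power = Φ(λ − 1.645) + Φ(−λ − 1.645) = Φ(0.684) + Φ(-3.974) = 0.7532 + 0.0000 = 0.7532.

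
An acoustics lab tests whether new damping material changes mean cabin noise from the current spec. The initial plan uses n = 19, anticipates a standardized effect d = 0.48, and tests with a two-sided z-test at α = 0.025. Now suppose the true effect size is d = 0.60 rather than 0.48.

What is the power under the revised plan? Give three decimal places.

With d = 0.60: δ = d·√n = 0.60 × √19 = 2.6153. Critical value z_{0.0125} = 2.241.
Revised power = Φ(δ − 2.241) + Φ(−δ − 2.241) = Φ(0.374) + Φ(-4.857) = 0.6458 + 0.0000 = 0.6458.

Power ≈ 0.646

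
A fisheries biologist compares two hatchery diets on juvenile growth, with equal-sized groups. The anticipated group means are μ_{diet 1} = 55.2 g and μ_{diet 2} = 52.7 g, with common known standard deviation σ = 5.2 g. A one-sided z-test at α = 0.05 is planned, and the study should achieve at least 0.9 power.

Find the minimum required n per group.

Standardized effect: d = |μ_{diet 1} − μ_{diet 2}| / σ = |55.2 − 52.7| / 5.2 = 0.4808
Set Φ(δ − 1.645) = 0.9; then δ − 1.645 = Φ⁻¹(0.9) = 1.282, giving δ = 2.926.
δ = d·√(n/2) ⇒ n = 2(δ/d)² = 2 × (2.926 / 0.4808)² = 74.10.
Round up to the next whole unit.

n = 75 per group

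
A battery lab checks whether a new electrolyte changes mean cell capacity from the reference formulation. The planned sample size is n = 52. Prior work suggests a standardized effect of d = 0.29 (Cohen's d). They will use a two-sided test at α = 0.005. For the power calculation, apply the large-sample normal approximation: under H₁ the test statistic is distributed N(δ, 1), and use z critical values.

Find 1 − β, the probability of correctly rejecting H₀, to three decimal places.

Noncentrality parameter: δ = d·√n = 0.29 × √52 = 2.0912
Critical value for a two-sided test at α = 0.005: z_{α/2} = 2.807.
Power = Φ(δ − 2.807) + Φ(−δ − 2.807) = Φ(-0.716) + Φ(-4.898) = 0.2371 + 0.0000 = 0.2371.

Power ≈ 0.237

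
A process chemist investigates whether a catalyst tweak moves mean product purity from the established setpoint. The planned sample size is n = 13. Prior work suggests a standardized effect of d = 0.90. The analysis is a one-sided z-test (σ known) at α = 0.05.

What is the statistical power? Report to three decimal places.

Power ≈ 0.945

Noncentrality parameter: δ = d·√n = 0.90 × √13 = 3.2450
Critical value for a one-sided test at α = 0.05: z_α = 1.645.
Power = Φ(δ − 1.645) = Φ(1.600) = 0.9452.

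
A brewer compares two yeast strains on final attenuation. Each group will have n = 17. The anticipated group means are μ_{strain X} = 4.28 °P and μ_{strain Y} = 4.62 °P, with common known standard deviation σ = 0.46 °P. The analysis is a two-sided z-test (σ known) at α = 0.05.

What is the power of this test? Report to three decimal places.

Standardized effect: d = |μ_{strain X} − μ_{strain Y}| / σ = |4.28 − 4.62| / 0.46 = 0.7391
Noncentrality parameter: λ = d·√(n/2) = 0.7391 × √(17/2) = 2.1549
Two-sided α = 0.05 → critical value z_{0.025} = 1.960.
Power = Φ(λ − 1.960) + Φ(−λ − 1.960) = Φ(0.195) + Φ(-4.115) = 0.5773 + 0.0000 = 0.5773.

Power ≈ 0.577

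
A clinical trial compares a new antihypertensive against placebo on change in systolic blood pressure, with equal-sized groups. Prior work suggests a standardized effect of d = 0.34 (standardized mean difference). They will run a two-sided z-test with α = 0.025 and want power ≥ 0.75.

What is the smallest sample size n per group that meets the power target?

n = 148 per group

Set Φ(δ − 2.241) = 0.75; then δ − 2.241 = Φ⁻¹(0.75) = 0.674, giving δ = 2.916.
(For δ > 0 the lower-tail rejection region contributes negligibly to power, so the one-term inversion is standard.)
δ = d·√(n/2) ⇒ n = 2(δ/d)² = 2 × (2.916 / 0.34)² = 147.10.
Rounding up, n = 148 per group.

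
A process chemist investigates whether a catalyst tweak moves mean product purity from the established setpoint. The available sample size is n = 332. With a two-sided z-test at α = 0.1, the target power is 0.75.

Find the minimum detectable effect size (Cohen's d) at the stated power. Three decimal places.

Need Φ(δ − 1.645) = 0.75, so δ = 1.645 + 0.674 = 2.319.
(Lower-tail contribution to power is negligible for δ > 0.)
δ = d·√n ⇒ d = δ/√n = 2.319/√332 = 0.1273.

d ≈ 0.127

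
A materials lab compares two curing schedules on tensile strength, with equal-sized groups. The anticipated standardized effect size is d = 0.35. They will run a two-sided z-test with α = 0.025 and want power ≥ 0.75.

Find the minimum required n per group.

For power 0.75 need Φ(δ − z_{0.0125}) = 0.75, so δ = z_{0.0125} + z_{0.25} = 2.241 + 0.674 = 2.916.
(Ignoring the negligible lower-tail rejection probability gives the usual closed-form inversion.)
δ = d·√(n/2) ⇒ n = 2(δ/d)² = 2 × (2.916 / 0.35)² = 138.82.
Rounding up, n = 139 per group.

n = 139 per group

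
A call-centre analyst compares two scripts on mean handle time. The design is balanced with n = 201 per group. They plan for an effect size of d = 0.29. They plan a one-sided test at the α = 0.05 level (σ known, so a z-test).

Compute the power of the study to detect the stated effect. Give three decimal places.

Noncentrality parameter: δ = d·√(n/2) = 0.29 × √(201/2) = 2.9072
Critical value for a one-sided test at α = 0.05: z_α = 1.645.
Power = P(Z > 1.645 − δ) = Φ(1.262) = 0.8966.

Power ≈ 0.897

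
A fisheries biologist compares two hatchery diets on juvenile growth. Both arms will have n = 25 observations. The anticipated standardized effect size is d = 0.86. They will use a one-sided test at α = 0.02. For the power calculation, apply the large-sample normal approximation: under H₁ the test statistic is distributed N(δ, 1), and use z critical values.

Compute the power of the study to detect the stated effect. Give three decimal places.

Power ≈ 0.838

Noncentrality parameter: δ = d·√(n/2) = 0.86 × √(25/2) = 3.0406
One-sided α = 0.02 → critical value z_{0.02} = 2.054.
Power = Φ(δ − 2.054) = Φ(0.987) = 0.8381.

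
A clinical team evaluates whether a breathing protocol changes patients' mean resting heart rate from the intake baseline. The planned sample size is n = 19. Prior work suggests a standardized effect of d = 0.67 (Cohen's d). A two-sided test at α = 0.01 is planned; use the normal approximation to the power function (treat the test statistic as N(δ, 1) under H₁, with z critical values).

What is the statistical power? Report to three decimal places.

Noncentrality parameter: δ = d·√n = 0.67 × √19 = 2.9205
Two-sided α = 0.01 → critical value z_{0.005} = 2.576.
Power = Φ(δ − 2.576) + Φ(−δ − 2.576) = Φ(0.345) + Φ(-5.496) = 0.6348 + 0.0000 = 0.6348.

Power ≈ 0.635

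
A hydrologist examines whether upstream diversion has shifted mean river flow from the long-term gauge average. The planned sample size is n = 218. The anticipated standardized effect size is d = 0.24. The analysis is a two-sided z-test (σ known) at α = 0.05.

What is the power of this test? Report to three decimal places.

Noncentrality parameter: λ = d·√n = 0.24 × √218 = 3.5436
Two-sided α = 0.05 → critical value z_{0.025} = 1.960.
Power = Φ(λ − 1.960) + Φ(−λ − 1.960) = Φ(1.584) + Φ(-5.504) = 0.9434 + 0.0000 = 0.9434.

Power ≈ 0.943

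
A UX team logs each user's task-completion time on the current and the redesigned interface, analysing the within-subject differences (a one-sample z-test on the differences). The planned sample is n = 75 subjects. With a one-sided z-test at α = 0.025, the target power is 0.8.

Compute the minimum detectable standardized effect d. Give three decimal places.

d ≈ 0.323

Required noncentrality: δ = z_{0.025} + z_{0.20} = 1.960 + 0.842 = 2.802.
δ = d·√n ⇒ d = δ/√n = 2.802/√75 = 0.3235.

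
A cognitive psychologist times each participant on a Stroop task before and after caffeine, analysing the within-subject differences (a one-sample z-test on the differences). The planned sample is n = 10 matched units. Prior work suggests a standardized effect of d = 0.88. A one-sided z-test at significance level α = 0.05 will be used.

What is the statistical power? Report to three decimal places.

Power ≈ 0.872

Noncentrality parameter: δ = d·√n = 0.88 × √10 = 2.7828
One-sided α = 0.05 → critical value z_{0.05} = 1.645.
Power = P(Z > 1.645 − δ) = Φ(1.138) = 0.8724.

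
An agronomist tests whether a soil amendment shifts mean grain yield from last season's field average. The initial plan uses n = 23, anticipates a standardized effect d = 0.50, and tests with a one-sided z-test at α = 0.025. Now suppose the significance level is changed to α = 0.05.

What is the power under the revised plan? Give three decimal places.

Power ≈ 0.774

δ = d·√n = 0.50 × √23 = 2.3979 (unchanged). New critical value: z_{0.05} = 1.645.
Revised power = Φ(δ − 1.645) = Φ(0.753) = 0.7743.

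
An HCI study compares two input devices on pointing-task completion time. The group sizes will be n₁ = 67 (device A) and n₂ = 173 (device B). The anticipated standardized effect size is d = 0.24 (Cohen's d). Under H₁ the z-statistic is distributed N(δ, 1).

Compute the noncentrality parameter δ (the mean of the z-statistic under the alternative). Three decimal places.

The noncentrality parameter scales effect size by the design's sample-size factor: δ = d / √(1/n₁ + 1/n₂) = 0.24 / √(1/67 + 1/173) = 1.6679

δ ≈ 1.668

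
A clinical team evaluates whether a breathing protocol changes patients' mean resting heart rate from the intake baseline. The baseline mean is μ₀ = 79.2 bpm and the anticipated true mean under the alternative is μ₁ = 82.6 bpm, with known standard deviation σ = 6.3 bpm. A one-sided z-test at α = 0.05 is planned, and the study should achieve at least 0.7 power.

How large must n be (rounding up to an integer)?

n = 17

Standardized effect: d = |μ₁ − μ₀| / σ = |82.6 − 79.2| / 6.3 = 0.5397
Set Φ(δ − 1.645) = 0.7; then δ − 1.645 = Φ⁻¹(0.7) = 0.524, giving δ = 2.169.
δ = d·√n ⇒ n = (δ/d)² = (2.169 / 0.5397)² = 16.16.
Round up to the next whole unit.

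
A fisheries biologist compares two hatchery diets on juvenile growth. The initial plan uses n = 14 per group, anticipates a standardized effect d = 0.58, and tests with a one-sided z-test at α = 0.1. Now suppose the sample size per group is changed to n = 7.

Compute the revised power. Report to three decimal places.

With n = 7 per group: δ = d·√(n/2) = 0.58 × √(7/2) = 1.0851. Critical value z_{0.1} = 1.282.
Revised power = P(Z > 1.282 − δ) = Φ(-0.196) = 0.4221.

Power ≈ 0.422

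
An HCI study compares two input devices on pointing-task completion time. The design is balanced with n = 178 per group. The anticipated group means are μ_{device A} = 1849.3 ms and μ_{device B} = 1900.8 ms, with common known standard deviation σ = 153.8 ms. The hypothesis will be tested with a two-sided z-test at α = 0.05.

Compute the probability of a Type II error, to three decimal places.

β ≈ 0.115

Standardized effect: d = |μ_{device A} − μ_{device B}| / σ = |1849.3 − 1900.8| / 153.8 = 0.3349
Noncentrality parameter: δ = d·√(n/2) = 0.3349 × √(178/2) = 3.1590
Two-sided α = 0.05 → critical value z_{0.025} = 1.960.
Power = Φ(δ − 1.960) + Φ(−δ − 1.960) = Φ(1.199) + Φ(-5.119) = 0.8847 + 0.0000 = 0.8847.
Type II error: β = 1 − power = 1 − 0.8847 = 0.1153.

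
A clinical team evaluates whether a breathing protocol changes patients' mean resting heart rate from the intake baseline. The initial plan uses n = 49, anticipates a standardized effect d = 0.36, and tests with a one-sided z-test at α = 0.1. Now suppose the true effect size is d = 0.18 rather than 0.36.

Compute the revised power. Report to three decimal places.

Power ≈ 0.491

With d = 0.18: δ = d·√n = 0.18 × √49 = 1.2600. Critical value z_{0.1} = 1.282.
Revised power = P(Z > 1.282 − δ) = Φ(-0.022) = 0.4914.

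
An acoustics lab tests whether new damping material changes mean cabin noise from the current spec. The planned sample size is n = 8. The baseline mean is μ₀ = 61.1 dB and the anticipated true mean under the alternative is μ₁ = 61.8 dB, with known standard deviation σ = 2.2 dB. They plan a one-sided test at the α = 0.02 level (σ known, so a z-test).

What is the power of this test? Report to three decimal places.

Power ≈ 0.124

Standardized effect: d = |μ₁ − μ₀| / σ = |61.8 − 61.1| / 2.2 = 0.3182
Noncentrality parameter: δ = d·√n = 0.3182 × √8 = 0.9000
Critical value for a one-sided test at α = 0.02: z_α = 2.054.
Power = Φ(δ − 2.054) = Φ(-1.154) = 0.1243.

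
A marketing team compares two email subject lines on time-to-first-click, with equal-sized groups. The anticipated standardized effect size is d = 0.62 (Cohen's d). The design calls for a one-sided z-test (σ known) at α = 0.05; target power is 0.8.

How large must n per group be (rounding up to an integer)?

For power 0.8 need Φ(δ − z_{0.05}) = 0.8, so δ = z_{0.05} + z_{0.20} = 1.645 + 0.842 = 2.486.
δ = d·√(n/2) ⇒ n = 2(δ/d)² = 2 × (2.486 / 0.62)² = 32.17.
Round up to the next whole unit.

n = 33 per group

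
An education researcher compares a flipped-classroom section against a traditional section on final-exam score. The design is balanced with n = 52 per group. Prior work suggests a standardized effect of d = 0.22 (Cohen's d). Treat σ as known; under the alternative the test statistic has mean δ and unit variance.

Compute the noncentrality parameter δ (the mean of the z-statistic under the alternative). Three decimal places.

The noncentrality parameter scales effect size by the design's sample-size factor: δ = d·√(n/2) = 0.22 × √(52/2) = 1.1218

δ ≈ 1.122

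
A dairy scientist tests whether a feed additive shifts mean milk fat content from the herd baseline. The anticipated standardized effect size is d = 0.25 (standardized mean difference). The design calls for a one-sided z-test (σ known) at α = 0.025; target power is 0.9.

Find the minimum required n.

n = 169

Set Φ(δ − 1.960) = 0.9; then δ − 1.960 = Φ⁻¹(0.9) = 1.282, giving δ = 3.242.
δ = d·√n ⇒ n = (δ/d)² = (3.242 / 0.25)² = 168.12.
Round up to the next whole unit.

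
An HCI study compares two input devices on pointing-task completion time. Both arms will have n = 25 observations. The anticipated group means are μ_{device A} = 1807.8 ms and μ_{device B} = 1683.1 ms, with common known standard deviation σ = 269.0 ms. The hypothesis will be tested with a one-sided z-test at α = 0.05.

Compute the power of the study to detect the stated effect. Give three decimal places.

Standardized effect: d = |μ_{device A} − μ_{device B}| / σ = |1807.8 − 1683.1| / 269.0 = 0.4636
Noncentrality parameter: δ = d·√(n/2) = 0.4636 × √(25/2) = 1.6390
Critical value for a one-sided test at α = 0.05: z_α = 1.645.
Power = Φ(δ − 1.645) = Φ(-0.006) = 0.4977.

Power ≈ 0.498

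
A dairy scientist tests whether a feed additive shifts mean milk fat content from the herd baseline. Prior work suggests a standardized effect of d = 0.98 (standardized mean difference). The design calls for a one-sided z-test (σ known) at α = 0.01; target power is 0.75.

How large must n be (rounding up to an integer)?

For power 0.75 need Φ(δ − z_{0.01}) = 0.75, so δ = z_{0.01} + z_{0.25} = 2.326 + 0.674 = 3.001.
δ = d·√n ⇒ n = (δ/d)² = (3.001 / 0.98)² = 9.38.
Round up to the next whole unit.

n = 10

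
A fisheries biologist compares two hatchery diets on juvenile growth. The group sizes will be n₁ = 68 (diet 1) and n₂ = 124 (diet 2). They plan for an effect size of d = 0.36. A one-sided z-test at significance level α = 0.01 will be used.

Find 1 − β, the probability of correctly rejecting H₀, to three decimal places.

Power ≈ 0.524

Noncentrality parameter: δ = d / √(1/n₁ + 1/n₂) = 0.36 / √(1/68 + 1/124) = 2.3857
Critical value for a one-sided test at α = 0.01: z_α = 2.326.
Power = P(Z > 2.326 − δ) = Φ(0.059) = 0.5237.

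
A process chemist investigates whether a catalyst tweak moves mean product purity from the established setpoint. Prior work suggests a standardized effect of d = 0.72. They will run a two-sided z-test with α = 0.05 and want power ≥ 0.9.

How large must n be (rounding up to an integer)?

For power 0.9 need Φ(δ − z_{0.025}) = 0.9, so δ = z_{0.025} + z_{0.10} = 1.960 + 1.282 = 3.242.
(For δ > 0 the lower-tail rejection region contributes negligibly to power, so the one-term inversion is standard.)
δ = d·√n ⇒ n = (δ/d)² = (3.242 / 0.72)² = 20.27.
Rounding up, n = 21.

n = 21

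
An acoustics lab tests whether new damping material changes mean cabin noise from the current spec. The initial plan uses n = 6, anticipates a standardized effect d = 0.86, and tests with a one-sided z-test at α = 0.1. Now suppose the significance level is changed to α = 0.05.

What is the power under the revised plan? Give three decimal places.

δ = d·√n = 0.86 × √6 = 2.1066 (unchanged). New critical value: z_{0.05} = 1.645.
Revised power = P(Z > 1.645 − δ) = Φ(0.462) = 0.6779.

Power ≈ 0.678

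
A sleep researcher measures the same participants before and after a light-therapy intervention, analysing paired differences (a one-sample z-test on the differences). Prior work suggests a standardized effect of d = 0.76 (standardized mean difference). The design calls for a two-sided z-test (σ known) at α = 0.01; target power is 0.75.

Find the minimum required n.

For power 0.75 need Φ(δ − z_{0.005}) = 0.75, so δ = z_{0.005} + z_{0.25} = 2.576 + 0.674 = 3.250.
(For δ > 0 the lower-tail rejection region contributes negligibly to power, so the one-term inversion is standard.)
δ = d·√n ⇒ n = (δ/d)² = (3.250 / 0.76)² = 18.29.
Rounding up, n = 19.

n = 19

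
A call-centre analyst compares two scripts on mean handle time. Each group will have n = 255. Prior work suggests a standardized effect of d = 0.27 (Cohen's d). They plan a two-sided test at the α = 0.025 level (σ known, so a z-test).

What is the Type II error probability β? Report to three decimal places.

Noncentrality parameter: δ = d·√(n/2) = 0.27 × √(255/2) = 3.0487
Critical value for a two-sided test at α = 0.025: z_{α/2} = 2.241.
Power = Φ(δ − 2.241) + Φ(−δ − 2.241) = Φ(0.807) + Φ(-5.290) = 0.7903 + 0.0000 = 0.7903.
Type II error: β = 1 − power = 1 − 0.7903 = 0.2097.

β ≈ 0.210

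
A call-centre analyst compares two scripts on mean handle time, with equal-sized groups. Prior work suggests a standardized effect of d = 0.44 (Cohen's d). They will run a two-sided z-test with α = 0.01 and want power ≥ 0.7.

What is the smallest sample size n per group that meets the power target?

n = 100 per group

For power 0.7 need Φ(δ − z_{0.005}) = 0.7, so δ = z_{0.005} + z_{0.30} = 2.576 + 0.524 = 3.100.
(The Φ(−δ − z_{α/2}) term is vanishingly small for δ > 0 and is dropped in the standard sample-size formula.)
δ = d·√(n/2) ⇒ n = 2(δ/d)² = 2 × (3.100 / 0.44)² = 99.29.
Rounding up, n = 100 per group.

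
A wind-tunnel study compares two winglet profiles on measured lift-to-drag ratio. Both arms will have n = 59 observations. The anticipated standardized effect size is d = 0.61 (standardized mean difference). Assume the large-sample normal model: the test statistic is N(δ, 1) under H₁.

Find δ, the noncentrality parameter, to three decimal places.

δ = d·√(n/2) = 0.61 × √(59/2) = 3.3131

δ ≈ 3.313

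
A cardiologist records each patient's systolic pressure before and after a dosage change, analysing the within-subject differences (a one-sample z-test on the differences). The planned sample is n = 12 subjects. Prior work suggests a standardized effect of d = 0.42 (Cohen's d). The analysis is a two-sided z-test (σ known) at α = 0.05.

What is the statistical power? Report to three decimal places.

Noncentrality parameter: δ = d·√n = 0.42 × √12 = 1.4549
Two-sided α = 0.05 → critical value z_{0.025} = 1.960.
Power = Φ(δ − 1.960) + Φ(−δ − 1.960) = Φ(-0.505) + Φ(-3.415) = 0.3068 + 0.0003 = 0.3071.

Power ≈ 0.307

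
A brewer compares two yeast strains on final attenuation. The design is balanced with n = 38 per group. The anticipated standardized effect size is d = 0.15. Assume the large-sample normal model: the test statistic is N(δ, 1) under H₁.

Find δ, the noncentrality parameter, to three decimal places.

δ ≈ 0.654

The noncentrality parameter scales effect size by the design's sample-size factor: δ = d·√(n/2) = 0.15 × √(38/2) = 0.6538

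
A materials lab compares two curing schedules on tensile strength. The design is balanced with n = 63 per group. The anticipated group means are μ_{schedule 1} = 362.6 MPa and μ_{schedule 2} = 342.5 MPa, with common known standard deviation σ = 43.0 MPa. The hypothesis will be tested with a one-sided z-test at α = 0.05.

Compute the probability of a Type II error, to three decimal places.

β ≈ 0.164

Standardized effect: d = |μ_{schedule 1} − μ_{schedule 2}| / σ = |362.6 − 342.5| / 43.0 = 0.4674
Noncentrality parameter: δ = d·√(n/2) = 0.4674 × √(63/2) = 2.6235
Critical value for a one-sided test at α = 0.05: z_α = 1.645.
Power = Φ(δ − 1.645) = Φ(0.979) = 0.8361.
Type II error: β = 1 − power = 1 − 0.8361 = 0.1639.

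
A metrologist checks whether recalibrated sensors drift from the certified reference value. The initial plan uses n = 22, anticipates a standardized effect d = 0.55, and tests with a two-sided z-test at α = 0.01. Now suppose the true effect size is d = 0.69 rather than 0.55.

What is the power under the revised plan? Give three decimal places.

With d = 0.69: δ = d·√n = 0.69 × √22 = 3.2364. Critical value z_{0.005} = 2.576.
Revised power = Φ(δ − 2.576) + Φ(−δ − 2.576) = Φ(0.661) + Φ(-5.812) = 0.7456 + 0.0000 = 0.7456.

Power ≈ 0.746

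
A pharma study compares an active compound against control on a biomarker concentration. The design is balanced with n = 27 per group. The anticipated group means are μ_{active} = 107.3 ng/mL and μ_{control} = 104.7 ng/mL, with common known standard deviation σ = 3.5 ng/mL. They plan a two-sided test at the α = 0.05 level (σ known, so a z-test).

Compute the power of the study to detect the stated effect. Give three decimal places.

Standardized effect: d = |μ_{active} − μ_{control}| / σ = |107.3 − 104.7| / 3.5 = 0.7429
Noncentrality parameter: δ = d·√(n/2) = 0.7429 × √(27/2) = 2.7294
Two-sided α = 0.05 → critical value z_{0.025} = 1.960.
Power = Φ(δ − 1.960) + Φ(−δ − 1.960) = Φ(0.769) + Φ(-4.689) = 0.7792 + 0.0000 = 0.7792.

Power ≈ 0.779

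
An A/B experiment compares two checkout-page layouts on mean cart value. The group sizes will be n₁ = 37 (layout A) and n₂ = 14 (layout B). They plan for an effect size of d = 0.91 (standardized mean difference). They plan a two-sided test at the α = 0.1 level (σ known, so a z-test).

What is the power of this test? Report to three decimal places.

Noncentrality parameter: δ = d / √(1/n₁ + 1/n₂) = 0.91 / √(1/37 + 1/14) = 2.9002
Two-sided α = 0.1 → critical value z_{0.05} = 1.645.
Power = Φ(δ − 1.645) + Φ(−δ − 1.645) = Φ(1.255) + Φ(-4.545) = 0.8953 + 0.0000 = 0.8953.

Power ≈ 0.895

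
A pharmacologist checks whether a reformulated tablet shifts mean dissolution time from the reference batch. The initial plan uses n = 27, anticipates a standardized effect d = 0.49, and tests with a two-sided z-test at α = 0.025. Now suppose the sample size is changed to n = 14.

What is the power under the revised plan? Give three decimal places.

Power ≈ 0.342

With n = 14: δ = d·√n = 0.49 × √14 = 1.8334. Critical value z_{0.0125} = 2.241.
Revised power = Φ(δ − 2.241) + Φ(−δ − 2.241) = Φ(-0.408) + Φ(-4.075) = 0.3416 + 0.0000 = 0.3417.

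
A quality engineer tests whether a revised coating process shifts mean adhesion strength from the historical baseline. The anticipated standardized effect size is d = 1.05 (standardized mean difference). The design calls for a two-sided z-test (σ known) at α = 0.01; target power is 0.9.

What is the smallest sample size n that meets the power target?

For power 0.9 need Φ(δ − z_{0.005}) = 0.9, so δ = z_{0.005} + z_{0.10} = 2.576 + 1.282 = 3.857.
(The Φ(−δ − z_{α/2}) term is vanishingly small for δ > 0 and is dropped in the standard sample-size formula.)
δ = d·√n ⇒ n = (δ/d)² = (3.857 / 1.05)² = 13.50.
Round up to the next whole unit.

n = 14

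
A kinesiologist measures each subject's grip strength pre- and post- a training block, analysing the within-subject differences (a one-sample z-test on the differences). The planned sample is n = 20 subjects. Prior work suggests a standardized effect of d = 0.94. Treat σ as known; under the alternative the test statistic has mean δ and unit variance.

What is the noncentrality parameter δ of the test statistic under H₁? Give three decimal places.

δ ≈ 4.204

δ = d·√n = 0.94 × √20 = 4.2038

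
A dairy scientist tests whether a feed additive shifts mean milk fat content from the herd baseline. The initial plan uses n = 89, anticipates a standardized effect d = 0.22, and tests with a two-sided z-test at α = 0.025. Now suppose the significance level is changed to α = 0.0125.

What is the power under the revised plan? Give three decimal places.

δ = d·√n = 0.22 × √89 = 2.0755 (unchanged). New critical value: z_{0.0063} = 2.498.
Revised power = Φ(δ − 2.498) + Φ(−δ − 2.498) = Φ(-0.422) + Φ(-4.573) = 0.3364 + 0.0000 = 0.3364.

Power ≈ 0.336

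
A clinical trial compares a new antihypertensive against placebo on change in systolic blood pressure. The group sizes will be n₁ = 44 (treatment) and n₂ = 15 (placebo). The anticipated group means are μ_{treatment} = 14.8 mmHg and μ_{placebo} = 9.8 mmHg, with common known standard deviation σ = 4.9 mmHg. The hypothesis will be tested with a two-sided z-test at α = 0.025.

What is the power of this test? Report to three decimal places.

Standardized effect: d = |μ_{treatment} − μ_{placebo}| / σ = |14.8 − 9.8| / 4.9 = 1.0204
Noncentrality parameter: δ = d / √(1/n₁ + 1/n₂) = 1.0204 / √(1/44 + 1/15) = 3.4129
Two-sided α = 0.025 → critical value z_{0.0125} = 2.241.
Power = Φ(δ − 2.241) + Φ(−δ − 2.241) = Φ(1.171) + Φ(-5.654) = 0.8793 + 0.0000 = 0.8793.

Power ≈ 0.879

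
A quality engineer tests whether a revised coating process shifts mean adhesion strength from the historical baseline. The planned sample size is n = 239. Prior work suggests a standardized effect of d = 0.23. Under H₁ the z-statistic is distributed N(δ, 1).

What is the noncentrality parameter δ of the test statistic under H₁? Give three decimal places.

The noncentrality parameter scales effect size by the design's sample-size factor: δ = d·√n = 0.23 × √239 = 3.5557

δ ≈ 3.556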